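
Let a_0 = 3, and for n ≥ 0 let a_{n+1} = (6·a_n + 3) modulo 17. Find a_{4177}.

4

Computing terms: a_0 = 3; a_1 = 4; a_2 = 10; a_3 = 12; a_4 = 7; a_5 = 11; a_6 = 1; a_7 = 9; a_8 = 6; a_9 = 5; a_{10} = 16; a_{11} = 14; a_{12} = 2; a_{13} = 15; a_{14} = 8; a_{15} = 0; a_{16} = 3.
Since a_{16} = a_0 = 3, the sequence is periodic with period 16.
(4177 - 0) mod 16 = 1, so a_{4177} = a_1 = 4.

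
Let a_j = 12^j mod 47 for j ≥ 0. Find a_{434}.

We have a_0 = 1,  a_1 = 12,  a_2 = 3,  a_3 = 36,  a_4 = 9,  a_5 = 14,  a_6 = 27,  a_7 = 42,  a_8 = 34,  a_9 = 32,  a_{10} = 8,  a_{11} = 2,  a_{12} = 24,  a_{13} = 6,  a_{14} = 25,  a_{15} = 18,  a_{16} = 28,  a_{17} = 7,  a_{18} = 37,  a_{19} = 21,  a_{20} = 17,  a_{21} = 16,  a_{22} = 4,  a_{23} = 1.
Since a_{23} = a_0 = 1, the sequence is periodic with period 23.
(434 - 0) mod 23 = 20, so a_{434} = a_{20} = 17.

17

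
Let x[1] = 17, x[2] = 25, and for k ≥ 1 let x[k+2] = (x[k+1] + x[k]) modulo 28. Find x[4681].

25

We have x[1] = 17, x[2] = 25, x[3] = 14, x[4] = 11, x[5] = 25, x[6] = 8, x[7] = 5, x[8] = 13, x[9] = 18, x[10] = 3, x[11] = 21, x[12] = 24, x[13] = 17, x[14] = 13, x[15] = 2, x[16] = 15, x[17] = 17, x[18] = 4, x[19] = 21, x[20] = 25, x[21] = 18, x[22] = 15, x[23] = 5, x[24] = 20, x[25] = 25, x[26] = 17, x[27] = 14, x[28] = 3, x[29] = 17, x[30] = 20, x[31] = 9, x[32] = 1, x[33] = 10, x[34] = 11, x[35] = 21, x[36] = 4, x[37] = 25, x[38] = 1, x[39] = 26, x[40] = 27, x[41] = 25, x[42] = 24, x[43] = 21, x[44] = 17, x[45] = 10, x[46] = 27, x[47] = 9, x[48] = 8, x[49] = 17, x[50] = 25.
The sequence repeats with period 48.
(4681 - 1) mod 48 = 24, so x[4681] = x[25] = 25.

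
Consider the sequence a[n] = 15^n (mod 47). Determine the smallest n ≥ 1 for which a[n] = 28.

12

We have a[0] = 1,  a[1] = 15,  a[2] = 37,  a[3] = 38,  a[4] = 6,  a[5] = 43,  a[6] = 34,  a[7] = 40,  a[8] = 36,  a[9] = 23,  a[10] = 16,  a[11] = 5,  a[12] = 28,  a[13] = 44,  a[14] = 2,  a[15] = 30,  a[16] = 27,  a[17] = 29,  a[18] = 12,  a[19] = 39,  a[20] = 21,  a[21] = 33,  a[22] = 25,  a[23] = 46,  a[24] = 32,  a[25] = 10,  a[26] = 9,  a[27] = 41,  a[28] = 4,  a[29] = 13,  a[30] = 7,  a[31] = 11,  a[32] = 24,  a[33] = 31,  a[34] = 42,  a[35] = 19,  a[36] = 3,  a[37] = 45,  a[38] = 17,  a[39] = 20,  a[40] = 18,  a[41] = 35,  a[42] = 8,  a[43] = 26,  a[44] = 14,  a[45] = 22,  a[46] = 1.
Since a[46] = a[0] = 1, the sequence is periodic with period 46.
The value 28 first appears (with n ≥ 1) at a[12].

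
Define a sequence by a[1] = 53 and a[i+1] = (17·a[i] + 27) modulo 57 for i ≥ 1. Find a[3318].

7

Listing terms: a[1] = 53, a[2] = 16, a[3] = 14, a[4] = 37, a[5] = 29, a[6] = 7, a[7] = 32, a[8] = 1, a[9] = 44, a[10] = 34, a[11] = 35, a[12] = 52, a[13] = 56, a[14] = 10, a[15] = 26, a[16] = 13, a[17] = 20, a[18] = 25, a[19] = 53.
Since a[19] = a[1] = 53, the sequence is periodic with period 18.
So a[3318] = a[1 + ((3318-1) mod 18)] = a[6] = 7.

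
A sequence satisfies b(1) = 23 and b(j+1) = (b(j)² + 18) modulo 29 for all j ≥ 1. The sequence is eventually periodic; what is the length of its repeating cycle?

5

Listing terms: b(1) = 23,  b(2) = 25,  b(3) = 5,  b(4) = 14,  b(5) = 11,  b(6) = 23.
Since b(6) = b(1) = 23, the sequence is periodic with period 5.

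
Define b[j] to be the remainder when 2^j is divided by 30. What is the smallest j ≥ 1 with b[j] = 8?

3

We have b[0] = 1, b[1] = 2, b[2] = 4, b[3] = 8, b[4] = 16, b[5] = 2.
Since b[5] = b[1] = 2, the sequence is eventually periodic: after a pre-period of length 1 it cycles with period 4.
The value 8 first appears (with j ≥ 1) at b[3].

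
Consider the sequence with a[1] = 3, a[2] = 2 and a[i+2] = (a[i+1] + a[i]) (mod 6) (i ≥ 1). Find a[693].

Computing terms: a[1] = 3; a[2] = 2; a[3] = 5; a[4] = 1; a[5] = 0; a[6] = 1; a[7] = 1; a[8] = 2; a[9] = 3; a[10] = 5; a[11] = 2; a[12] = 1; a[13] = 3; a[14] = 4; a[15] = 1; a[16] = 5; a[17] = 0; a[18] = 5; a[19] = 5; a[20] = 4; a[21] = 3; a[22] = 1; a[23] = 4; a[24] = 5; a[25] = 3; a[26] = 2.
Since (a[25], a[26]) = (a[1], a[2]) = (3, 2) (two consecutive terms determine the rest), the sequence is periodic with period 24.
(693 - 1) mod 24 = 20, so a[693] = a[21] = 3.

3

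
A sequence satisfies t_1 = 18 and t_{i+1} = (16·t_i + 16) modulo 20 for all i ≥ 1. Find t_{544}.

16

We have t_1 = 18, t_2 = 4, t_3 = 0, t_4 = 16, t_5 = 12, t_6 = 8, t_7 = 4.
Since t_7 = t_2 = 4, the sequence is eventually periodic: after a pre-period of length 1 it cycles with period 5.
For i ≥ 2, t_i depends only on (i - 2) mod 5. (544 - 2) mod 5 = 2, so t_{544} = t_4 = 16.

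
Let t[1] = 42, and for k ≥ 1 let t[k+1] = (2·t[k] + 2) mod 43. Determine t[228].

t[1] = 42,  t[2] = 0,  t[3] = 2,  t[4] = 6,  t[5] = 14,  t[6] = 30,  t[7] = 19,  t[8] = 40,  t[9] = 39,  t[10] = 37,  t[11] = 33,  t[12] = 25,  t[13] = 9,  t[14] = 20,  t[15] = 42.
Since t[15] = t[1] = 42, the sequence is periodic with period 14.
So t[228] = t[1 + ((228-1) mod 14)] = t[4] = 6.

6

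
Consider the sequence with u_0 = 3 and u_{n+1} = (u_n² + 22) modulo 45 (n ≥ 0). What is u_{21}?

u_0 = 3,  u_1 = 31,  u_2 = 38,  u_3 = 26,  u_4 = 23,  u_5 = 11,  u_6 = 8,  u_7 = 41,  u_8 = 38.
Since u_8 = u_2 = 38, the sequence is eventually periodic: after a pre-period of length 2 it cycles with period 6.
For n ≥ 2, u_n depends only on (n - 2) mod 6. (21 - 2) mod 6 = 1, so u_{21} = u_3 = 26.

26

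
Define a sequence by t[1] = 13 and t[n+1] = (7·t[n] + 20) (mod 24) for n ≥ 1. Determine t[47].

Computing terms: t[1] = 13,  t[2] = 15,  t[3] = 5,  t[4] = 7,  t[5] = 21,  t[6] = 23,  t[7] = 13.
The sequence repeats with period 6.
(47 - 1) mod 6 = 4, so t[47] = t[5] = 21.

21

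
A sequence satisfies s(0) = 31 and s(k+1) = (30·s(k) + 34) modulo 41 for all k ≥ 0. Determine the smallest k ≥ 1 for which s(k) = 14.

5

s(0) = 31, s(1) = 21, s(2) = 8, s(3) = 28, s(4) = 13, s(5) = 14, s(6) = 3, s(7) = 1, s(8) = 23, s(9) = 27, s(10) = 24, s(11) = 16, s(12) = 22, s(13) = 38, s(14) = 26, s(15) = 35, s(16) = 18, s(17) = 0, s(18) = 34, s(19) = 29, s(20) = 2, s(21) = 12, s(22) = 25, s(23) = 5, s(24) = 20, s(25) = 19, s(26) = 30, s(27) = 32, s(28) = 10, s(29) = 6, s(30) = 9, s(31) = 17, s(32) = 11, s(33) = 36, s(34) = 7, s(35) = 39, s(36) = 15, s(37) = 33, s(38) = 40, s(39) = 4, s(40) = 31.
The sequence repeats with period 40.
The value 14 first appears (with k ≥ 1) at s(5).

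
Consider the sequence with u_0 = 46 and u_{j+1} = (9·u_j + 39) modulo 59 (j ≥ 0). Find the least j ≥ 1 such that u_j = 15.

15

We have u_0 = 46; u_1 = 40; u_2 = 45; u_3 = 31; u_4 = 23; u_5 = 10; u_6 = 11; u_7 = 20; u_8 = 42; u_9 = 4; u_{10} = 16; u_{11} = 6; u_{12} = 34; u_{13} = 50; u_{14} = 17; u_{15} = 15; u_{16} = 56; u_{17} = 12; u_{18} = 29; u_{19} = 5; u_{20} = 25; u_{21} = 28; u_{22} = 55; u_{23} = 3; u_{24} = 7; u_{25} = 43; u_{26} = 13; u_{27} = 38; u_{28} = 27; u_{29} = 46.
The sequence repeats with period 29.
The value 15 first appears (with j ≥ 1) at u_{15}.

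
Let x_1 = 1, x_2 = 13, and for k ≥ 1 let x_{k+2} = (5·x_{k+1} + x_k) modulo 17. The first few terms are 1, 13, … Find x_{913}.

12

Listing terms: x_1 = 1; x_2 = 13; x_3 = 15; x_4 = 3; x_5 = 13; x_6 = 0; x_7 = 13; x_8 = 14; x_9 = 15; x_{10} = 4; x_{11} = 1; x_{12} = 9; x_{13} = 12; x_{14} = 1; x_{15} = 0; x_{16} = 1; x_{17} = 5; x_{18} = 9; x_{19} = 16; x_{20} = 4; x_{21} = 2; x_{22} = 14; x_{23} = 4; x_{24} = 0; x_{25} = 4; x_{26} = 3; x_{27} = 2; x_{28} = 13; x_{29} = 16; x_{30} = 8; x_{31} = 5; x_{32} = 16; x_{33} = 0; x_{34} = 16; x_{35} = 12; x_{36} = 8; x_{37} = 1; x_{38} = 13.
The sequence repeats with period 36.
So x_{913} = x_{1 + ((913-1) mod 36)} = x_{13} = 12.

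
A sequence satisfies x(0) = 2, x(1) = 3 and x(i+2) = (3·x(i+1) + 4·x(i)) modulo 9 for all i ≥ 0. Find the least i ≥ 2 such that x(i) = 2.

6

x(0) = 2; x(1) = 3; x(2) = 8; x(3) = 0; x(4) = 5; x(5) = 6; x(6) = 2; x(7) = 3.
Since (x(6), x(7)) = (x(0), x(1)) = (2, 3) (two consecutive terms determine the rest), the sequence is periodic with period 6.
The value 2 next appears (with i ≥ 2) at x(6).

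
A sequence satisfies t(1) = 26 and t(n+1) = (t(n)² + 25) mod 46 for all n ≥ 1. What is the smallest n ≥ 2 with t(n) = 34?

We have t(1) = 26,  t(2) = 11,  t(3) = 8,  t(4) = 43,  t(5) = 34,  t(6) = 31,  t(7) = 20,  t(8) = 11.
Since t(8) = t(2) = 11, the sequence is eventually periodic: after a pre-period of length 1 it cycles with period 6.
The value 34 first appears (with n ≥ 2) at t(5).

5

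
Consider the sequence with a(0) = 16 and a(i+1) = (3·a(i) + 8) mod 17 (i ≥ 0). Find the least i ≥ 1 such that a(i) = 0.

11

We have a(0) = 16; a(1) = 5; a(2) = 6; a(3) = 9; a(4) = 1; a(5) = 11; a(6) = 7; a(7) = 12; a(8) = 10; a(9) = 4; a(10) = 3; a(11) = 0; a(12) = 8; a(13) = 15; a(14) = 2; a(15) = 14; a(16) = 16.
Since a(16) = a(0) = 16, the sequence is periodic with period 16.
The value 0 first appears (with i ≥ 1) at a(11).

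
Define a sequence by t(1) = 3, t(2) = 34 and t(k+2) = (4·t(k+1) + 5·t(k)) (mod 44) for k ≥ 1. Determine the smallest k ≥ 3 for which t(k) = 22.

Computing terms: t(1) = 3; t(2) = 34; t(3) = 19; t(4) = 26; t(5) = 23; t(6) = 2; t(7) = 35; t(8) = 18; t(9) = 27; t(10) = 22; t(11) = 3; t(12) = 34.
Since (t(11), t(12)) = (t(1), t(2)) = (3, 34) (two consecutive terms determine the rest), the sequence is periodic with period 10.
The value 22 first appears (with k ≥ 3) at t(10).

10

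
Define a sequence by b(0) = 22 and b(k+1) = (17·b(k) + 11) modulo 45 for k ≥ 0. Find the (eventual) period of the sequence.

4

Listing terms: b(0) = 22,  b(1) = 25,  b(2) = 31,  b(3) = 43,  b(4) = 22.
The sequence repeats with period 4.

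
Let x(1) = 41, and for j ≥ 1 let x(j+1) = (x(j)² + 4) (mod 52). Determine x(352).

13

Computing terms: x(1) = 41, x(2) = 21, x(3) = 29, x(4) = 13, x(5) = 17, x(6) = 33, x(7) = 1, x(8) = 5, x(9) = 29.
Since x(9) = x(3) = 29, the sequence is eventually periodic: after a pre-period of length 2 it cycles with period 6.
For j ≥ 3, x(j) depends only on (j - 3) mod 6. (352 - 3) mod 6 = 1, so x(352) = x(4) = 13.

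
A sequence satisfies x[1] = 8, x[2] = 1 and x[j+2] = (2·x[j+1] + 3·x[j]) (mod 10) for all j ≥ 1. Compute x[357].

8

We have x[1] = 8,  x[2] = 1,  x[3] = 6,  x[4] = 5,  x[5] = 8,  x[6] = 1.
The sequence repeats with period 4.
(357 - 1) mod 4 = 0, so x[357] = x[1] = 8.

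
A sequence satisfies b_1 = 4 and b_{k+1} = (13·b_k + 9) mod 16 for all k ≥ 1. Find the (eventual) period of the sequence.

Computing terms: b_1 = 4, b_2 = 13, b_3 = 2, b_4 = 3, b_5 = 0, b_6 = 9, b_7 = 14, b_8 = 15, b_9 = 12, b_{10} = 5, b_{11} = 10, b_{12} = 11, b_{13} = 8, b_{14} = 1, b_{15} = 6, b_{16} = 7, b_{17} = 4.
The sequence repeats with period 16.

16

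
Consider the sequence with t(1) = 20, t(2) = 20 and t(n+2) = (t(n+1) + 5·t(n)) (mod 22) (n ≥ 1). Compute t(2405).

6

We have t(1) = 20, t(2) = 20, t(3) = 10, t(4) = 0, t(5) = 6, t(6) = 6, t(7) = 14, t(8) = 0, t(9) = 4, t(10) = 4, t(11) = 2, t(12) = 0, t(13) = 10, t(14) = 10, t(15) = 16, t(16) = 0, t(17) = 14, t(18) = 14, t(19) = 18, t(20) = 0, t(21) = 2, t(22) = 2, t(23) = 12, t(24) = 0, t(25) = 16, t(26) = 16, t(27) = 8, t(28) = 0, t(29) = 18, t(30) = 18, t(31) = 20, t(32) = 0, t(33) = 12, t(34) = 12, t(35) = 6, t(36) = 0, t(37) = 8, t(38) = 8, t(39) = 4, t(40) = 0, t(41) = 20, t(42) = 20.
Since (t(41), t(42)) = (t(1), t(2)) = (20, 20) (two consecutive terms determine the rest), the sequence is periodic with period 40.
(2405 - 1) mod 40 = 4, so t(2405) = t(5) = 6.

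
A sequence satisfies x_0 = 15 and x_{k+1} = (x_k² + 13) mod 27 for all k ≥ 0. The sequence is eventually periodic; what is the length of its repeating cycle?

9

We have x_0 = 15, x_1 = 22, x_2 = 11, x_3 = 26, x_4 = 14, x_5 = 20, x_6 = 8, x_7 = 23, x_8 = 2, x_9 = 17, x_{10} = 5, x_{11} = 11.
Since x_{11} = x_2 = 11, the sequence is eventually periodic: after a pre-period of length 2 it cycles with period 9.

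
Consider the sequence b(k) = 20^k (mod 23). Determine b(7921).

b(1) = 20,  b(2) = 9,  b(3) = 19,  b(4) = 12,  b(5) = 10,  b(6) = 16,  b(7) = 21,  b(8) = 6,  b(9) = 5,  b(10) = 8,  b(11) = 22,  b(12) = 3,  b(13) = 14,  b(14) = 4,  b(15) = 11,  b(16) = 13,  b(17) = 7,  b(18) = 2,  b(19) = 17,  b(20) = 18,  b(21) = 15,  b(22) = 1,  b(23) = 20.
Since b(23) = b(1) = 20, the sequence is periodic with period 22.
(7921 - 1) mod 22 = 0, so b(7921) = b(1) = 20.

20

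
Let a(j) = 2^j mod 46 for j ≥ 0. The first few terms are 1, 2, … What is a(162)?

Computing terms: a(0) = 1,  a(1) = 2,  a(2) = 4,  a(3) = 8,  a(4) = 16,  a(5) = 32,  a(6) = 18,  a(7) = 36,  a(8) = 26,  a(9) = 6,  a(10) = 12,  a(11) = 24,  a(12) = 2.
Since a(12) = a(1) = 2, the sequence is eventually periodic: after a pre-period of length 1 it cycles with period 11.
For j ≥ 1, a(j) depends only on (j - 1) mod 11. (162 - 1) mod 11 = 7, so a(162) = a(8) = 26.

26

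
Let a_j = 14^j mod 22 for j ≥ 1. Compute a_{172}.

Listing terms: a_1 = 14,  a_2 = 20,  a_3 = 16,  a_4 = 4,  a_5 = 12,  a_6 = 14.
The sequence repeats with period 5.
(172 - 1) mod 5 = 1, so a_{172} = a_2 = 20.

20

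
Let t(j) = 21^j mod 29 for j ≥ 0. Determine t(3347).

8

We have t(0) = 1; t(1) = 21; t(2) = 6; t(3) = 10; t(4) = 7; t(5) = 2; t(6) = 13; t(7) = 12; t(8) = 20; t(9) = 14; t(10) = 4; t(11) = 26; t(12) = 24; t(13) = 11; t(14) = 28; t(15) = 8; t(16) = 23; t(17) = 19; t(18) = 22; t(19) = 27; t(20) = 16; t(21) = 17; t(22) = 9; t(23) = 15; t(24) = 25; t(25) = 3; t(26) = 5; t(27) = 18; t(28) = 1.
The sequence repeats with period 28.
(3347 - 0) mod 28 = 15, so t(3347) = t(15) = 8.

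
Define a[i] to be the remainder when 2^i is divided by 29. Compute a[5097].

a[0] = 1, a[1] = 2, a[2] = 4, a[3] = 8, a[4] = 16, a[5] = 3, a[6] = 6, a[7] = 12, a[8] = 24, a[9] = 19, a[10] = 9, a[11] = 18, a[12] = 7, a[13] = 14, a[14] = 28, a[15] = 27, a[16] = 25, a[17] = 21, a[18] = 13, a[19] = 26, a[20] = 23, a[21] = 17, a[22] = 5, a[23] = 10, a[24] = 20, a[25] = 11, a[26] = 22, a[27] = 15, a[28] = 1.
The sequence repeats with period 28.
(5097 - 0) mod 28 = 1, so a[5097] = a[1] = 2.

2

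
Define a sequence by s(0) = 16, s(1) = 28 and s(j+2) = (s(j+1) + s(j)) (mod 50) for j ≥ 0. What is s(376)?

46

Listing terms: s(0) = 16,  s(1) = 28,  s(2) = 44,  s(3) = 22,  s(4) = 16,  s(5) = 38,  s(6) = 4,  s(7) = 42,  s(8) = 46,  s(9) = 38,  s(10) = 34,  s(11) = 22,  s(12) = 6,  s(13) = 28,  s(14) = 34,  s(15) = 12,  s(16) = 46,  s(17) = 8,  s(18) = 4,  s(19) = 12,  s(20) = 16,  s(21) = 28.
Since (s(20), s(21)) = (s(0), s(1)) = (16, 28) (two consecutive terms determine the rest), the sequence is periodic with period 20.
So s(376) = s(0 + ((376-0) mod 20)) = s(16) = 46.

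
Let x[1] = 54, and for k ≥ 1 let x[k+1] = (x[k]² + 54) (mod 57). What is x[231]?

33

x[1] = 54, x[2] = 6, x[3] = 33, x[4] = 3, x[5] = 6.
Since x[5] = x[2] = 6, the sequence is eventually periodic: after a pre-period of length 1 it cycles with period 3.
For k ≥ 2, x[k] depends only on (k - 2) mod 3. (231 - 2) mod 3 = 1, so x[231] = x[3] = 33.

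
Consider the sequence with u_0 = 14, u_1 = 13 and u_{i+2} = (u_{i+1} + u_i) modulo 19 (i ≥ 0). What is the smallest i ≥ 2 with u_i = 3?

6

Listing terms: u_0 = 14; u_1 = 13; u_2 = 8; u_3 = 2; u_4 = 10; u_5 = 12; u_6 = 3; u_7 = 15; u_8 = 18; u_9 = 14; u_{10} = 13.
The sequence repeats with period 9.
The value 3 first appears (with i ≥ 2) at u_6.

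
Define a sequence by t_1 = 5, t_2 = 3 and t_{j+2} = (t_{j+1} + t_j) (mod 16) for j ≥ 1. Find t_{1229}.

3

We have t_1 = 5, t_2 = 3, t_3 = 8, t_4 = 11, t_5 = 3, t_6 = 14, t_7 = 1, t_8 = 15, t_9 = 0, t_{10} = 15, t_{11} = 15, t_{12} = 14, t_{13} = 13, t_{14} = 11, t_{15} = 8, t_{16} = 3, t_{17} = 11, t_{18} = 14, t_{19} = 9, t_{20} = 7, t_{21} = 0, t_{22} = 7, t_{23} = 7, t_{24} = 14, t_{25} = 5, t_{26} = 3.
The sequence repeats with period 24.
(1229 - 1) mod 24 = 4, so t_{1229} = t_5 = 3.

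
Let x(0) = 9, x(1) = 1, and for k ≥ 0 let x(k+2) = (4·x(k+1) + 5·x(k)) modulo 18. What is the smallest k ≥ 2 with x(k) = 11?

Computing terms: x(0) = 9,  x(1) = 1,  x(2) = 13,  x(3) = 3,  x(4) = 5,  x(5) = 17,  x(6) = 3,  x(7) = 7,  x(8) = 7,  x(9) = 9,  x(10) = 17,  x(11) = 5,  x(12) = 15,  x(13) = 13,  x(14) = 1,  x(15) = 15,  x(16) = 11,  x(17) = 11,  x(18) = 9,  x(19) = 1.
The sequence repeats with period 18.
The value 11 first appears (with k ≥ 2) at x(16).

16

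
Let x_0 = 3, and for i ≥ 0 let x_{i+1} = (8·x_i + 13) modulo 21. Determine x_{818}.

18

x_0 = 3,  x_1 = 16,  x_2 = 15,  x_3 = 7,  x_4 = 6,  x_5 = 19,  x_6 = 18,  x_7 = 10,  x_8 = 9,  x_9 = 1,  x_{10} = 0,  x_{11} = 13,  x_{12} = 12,  x_{13} = 4,  x_{14} = 3.
The sequence repeats with period 14.
So x_{818} = x_{0 + ((818-0) mod 14)} = x_6 = 18.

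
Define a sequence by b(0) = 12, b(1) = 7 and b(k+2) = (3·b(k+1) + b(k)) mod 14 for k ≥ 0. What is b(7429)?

We have b(0) = 12,  b(1) = 7,  b(2) = 5,  b(3) = 8,  b(4) = 1,  b(5) = 11,  b(6) = 6,  b(7) = 1,  b(8) = 9,  b(9) = 0,  b(10) = 9,  b(11) = 13,  b(12) = 6,  b(13) = 3,  b(14) = 1,  b(15) = 6,  b(16) = 5,  b(17) = 7,  b(18) = 12,  b(19) = 1,  b(20) = 1,  b(21) = 4,  b(22) = 13,  b(23) = 1,  b(24) = 2,  b(25) = 7,  b(26) = 9,  b(27) = 6,  b(28) = 13,  b(29) = 3,  b(30) = 8,  b(31) = 13,  b(32) = 5,  b(33) = 0,  b(34) = 5,  b(35) = 1,  b(36) = 8,  b(37) = 11,  b(38) = 13,  b(39) = 8,  b(40) = 9,  b(41) = 7,  b(42) = 2,  b(43) = 13,  b(44) = 13,  b(45) = 10,  b(46) = 1,  b(47) = 13,  b(48) = 12,  b(49) = 7.
Since (b(48), b(49)) = (b(0), b(1)) = (12, 7) (two consecutive terms determine the rest), the sequence is periodic with period 48.
(7429 - 0) mod 48 = 37, so b(7429) = b(37) = 11.

11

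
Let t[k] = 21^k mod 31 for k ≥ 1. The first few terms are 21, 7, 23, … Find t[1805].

6

Listing terms: t[1] = 21,  t[2] = 7,  t[3] = 23,  t[4] = 18,  t[5] = 6,  t[6] = 2,  t[7] = 11,  t[8] = 14,  t[9] = 15,  t[10] = 5,  t[11] = 12,  t[12] = 4,  t[13] = 22,  t[14] = 28,  t[15] = 30,  t[16] = 10,  t[17] = 24,  t[18] = 8,  t[19] = 13,  t[20] = 25,  t[21] = 29,  t[22] = 20,  t[23] = 17,  t[24] = 16,  t[25] = 26,  t[26] = 19,  t[27] = 27,  t[28] = 9,  t[29] = 3,  t[30] = 1,  t[31] = 21.
Since t[31] = t[1] = 21, the sequence is periodic with period 30.
So t[1805] = t[1 + ((1805-1) mod 30)] = t[5] = 6.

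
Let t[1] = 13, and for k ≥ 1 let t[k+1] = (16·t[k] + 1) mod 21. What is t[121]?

13

Listing terms: t[1] = 13; t[2] = 20; t[3] = 6; t[4] = 13.
Since t[4] = t[1] = 13, the sequence is periodic with period 3.
So t[121] = t[1 + ((121-1) mod 3)] = t[1] = 13.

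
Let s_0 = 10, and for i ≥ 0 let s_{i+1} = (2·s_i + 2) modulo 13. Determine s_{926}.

Listing terms: s_0 = 10,  s_1 = 9,  s_2 = 7,  s_3 = 3,  s_4 = 8,  s_5 = 5,  s_6 = 12,  s_7 = 0,  s_8 = 2,  s_9 = 6,  s_{10} = 1,  s_{11} = 4,  s_{12} = 10.
Since s_{12} = s_0 = 10, the sequence is periodic with period 12.
So s_{926} = s_{0 + ((926-0) mod 12)} = s_2 = 7.

7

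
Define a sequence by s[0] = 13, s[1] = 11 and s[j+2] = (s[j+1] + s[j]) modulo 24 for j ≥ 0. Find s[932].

8

We have s[0] = 13, s[1] = 11, s[2] = 0, s[3] = 11, s[4] = 11, s[5] = 22, s[6] = 9, s[7] = 7, s[8] = 16, s[9] = 23, s[10] = 15, s[11] = 14, s[12] = 5, s[13] = 19, s[14] = 0, s[15] = 19, s[16] = 19, s[17] = 14, s[18] = 9, s[19] = 23, s[20] = 8, s[21] = 7, s[22] = 15, s[23] = 22, s[24] = 13, s[25] = 11.
Since (s[24], s[25]) = (s[0], s[1]) = (13, 11) (two consecutive terms determine the rest), the sequence is periodic with period 24.
(932 - 0) mod 24 = 20, so s[932] = s[20] = 8.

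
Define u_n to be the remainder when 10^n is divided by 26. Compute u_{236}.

Computing terms: u_0 = 1,  u_1 = 10,  u_2 = 22,  u_3 = 12,  u_4 = 16,  u_5 = 4,  u_6 = 14,  u_7 = 10.
Since u_7 = u_1 = 10, the sequence is eventually periodic: after a pre-period of length 1 it cycles with period 6.
For n ≥ 1, u_n depends only on (n - 1) mod 6. (236 - 1) mod 6 = 1, so u_{236} = u_2 = 22.

22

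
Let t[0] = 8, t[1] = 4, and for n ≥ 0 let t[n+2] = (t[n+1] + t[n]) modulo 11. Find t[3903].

Computing terms: t[0] = 8; t[1] = 4; t[2] = 1; t[3] = 5; t[4] = 6; t[5] = 0; t[6] = 6; t[7] = 6; t[8] = 1; t[9] = 7; t[10] = 8; t[11] = 4.
The sequence repeats with period 10.
So t[3903] = t[0 + ((3903-0) mod 10)] = t[3] = 5.

5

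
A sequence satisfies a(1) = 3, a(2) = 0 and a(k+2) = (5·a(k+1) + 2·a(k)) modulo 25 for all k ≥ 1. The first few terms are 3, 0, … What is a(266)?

5

We have a(1) = 3,  a(2) = 0,  a(3) = 6,  a(4) = 5,  a(5) = 12,  a(6) = 20,  a(7) = 24,  a(8) = 10,  a(9) = 23,  a(10) = 10,  a(11) = 21,  a(12) = 0,  a(13) = 17,  a(14) = 10,  a(15) = 9,  a(16) = 15,  a(17) = 18,  a(18) = 20,  a(19) = 11,  a(20) = 20,  a(21) = 22,  a(22) = 0,  a(23) = 19,  a(24) = 20,  a(25) = 13,  a(26) = 5,  a(27) = 1,  a(28) = 15,  a(29) = 2,  a(30) = 15,  a(31) = 4,  a(32) = 0,  a(33) = 8,  a(34) = 15,  a(35) = 16,  a(36) = 10,  a(37) = 7,  a(38) = 5,  a(39) = 14,  a(40) = 5,  a(41) = 3,  a(42) = 0.
The sequence repeats with period 40.
(266 - 1) mod 40 = 25, so a(266) = a(26) = 5.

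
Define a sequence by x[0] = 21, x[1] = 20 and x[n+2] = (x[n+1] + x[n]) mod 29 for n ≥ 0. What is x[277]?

6

Computing terms: x[0] = 21,  x[1] = 20,  x[2] = 12,  x[3] = 3,  x[4] = 15,  x[5] = 18,  x[6] = 4,  x[7] = 22,  x[8] = 26,  x[9] = 19,  x[10] = 16,  x[11] = 6,  x[12] = 22,  x[13] = 28,  x[14] = 21,  x[15] = 20.
Since (x[14], x[15]) = (x[0], x[1]) = (21, 20) (two consecutive terms determine the rest), the sequence is periodic with period 14.
(277 - 0) mod 14 = 11, so x[277] = x[11] = 6.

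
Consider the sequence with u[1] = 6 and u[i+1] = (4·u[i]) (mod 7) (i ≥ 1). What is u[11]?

3

u[1] = 6,  u[2] = 3,  u[3] = 5,  u[4] = 6.
Since u[4] = u[1] = 6, the sequence is periodic with period 3.
So u[11] = u[1 + ((11-1) mod 3)] = u[2] = 3.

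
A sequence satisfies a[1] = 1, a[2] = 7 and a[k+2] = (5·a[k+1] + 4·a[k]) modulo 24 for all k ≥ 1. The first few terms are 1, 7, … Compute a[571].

Computing terms: a[1] = 1; a[2] = 7; a[3] = 15; a[4] = 7; a[5] = 23; a[6] = 23; a[7] = 15; a[8] = 23; a[9] = 7; a[10] = 7; a[11] = 15.
Since (a[10], a[11]) = (a[2], a[3]) = (7, 15) (two consecutive terms determine the rest), the sequence is eventually periodic: after a pre-period of length 1 it cycles with period 8.
For k ≥ 2, a[k] depends only on (k - 2) mod 8. (571 - 2) mod 8 = 1, so a[571] = a[3] = 15.

15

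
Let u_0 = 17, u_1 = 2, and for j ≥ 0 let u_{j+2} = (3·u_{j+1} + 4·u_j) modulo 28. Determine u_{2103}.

We have u_0 = 17; u_1 = 2; u_2 = 18; u_3 = 6; u_4 = 6; u_5 = 14; u_6 = 10; u_7 = 2; u_8 = 18.
Since (u_7, u_8) = (u_1, u_2) = (2, 18) (two consecutive terms determine the rest), the sequence is eventually periodic: after a pre-period of length 1 it cycles with period 6.
For j ≥ 1, u_j depends only on (j - 1) mod 6. (2103 - 1) mod 6 = 2, so u_{2103} = u_3 = 6.

6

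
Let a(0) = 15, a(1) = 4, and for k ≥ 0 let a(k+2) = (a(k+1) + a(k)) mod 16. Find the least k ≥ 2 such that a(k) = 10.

4

We have a(0) = 15,  a(1) = 4,  a(2) = 3,  a(3) = 7,  a(4) = 10,  a(5) = 1,  a(6) = 11,  a(7) = 12,  a(8) = 7,  a(9) = 3,  a(10) = 10,  a(11) = 13,  a(12) = 7,  a(13) = 4,  a(14) = 11,  a(15) = 15,  a(16) = 10,  a(17) = 9,  a(18) = 3,  a(19) = 12,  a(20) = 15,  a(21) = 11,  a(22) = 10,  a(23) = 5,  a(24) = 15,  a(25) = 4.
Since (a(24), a(25)) = (a(0), a(1)) = (15, 4) (two consecutive terms determine the rest), the sequence is periodic with period 24.
The value 10 first appears (with k ≥ 2) at a(4).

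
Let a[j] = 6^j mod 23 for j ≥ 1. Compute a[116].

12

Computing terms: a[1] = 6; a[2] = 13; a[3] = 9; a[4] = 8; a[5] = 2; a[6] = 12; a[7] = 3; a[8] = 18; a[9] = 16; a[10] = 4; a[11] = 1; a[12] = 6.
The sequence repeats with period 11.
(116 - 1) mod 11 = 5, so a[116] = a[6] = 12.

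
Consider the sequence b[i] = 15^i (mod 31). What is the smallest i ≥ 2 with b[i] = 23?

7

We have b[1] = 15; b[2] = 8; b[3] = 27; b[4] = 2; b[5] = 30; b[6] = 16; b[7] = 23; b[8] = 4; b[9] = 29; b[10] = 1; b[11] = 15.
The sequence repeats with period 10.
The value 23 first appears (with i ≥ 2) at b[7].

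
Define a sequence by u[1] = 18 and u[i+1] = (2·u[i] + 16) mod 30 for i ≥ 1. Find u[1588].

u[1] = 18, u[2] = 22, u[3] = 0, u[4] = 16, u[5] = 18.
Since u[5] = u[1] = 18, the sequence is periodic with period 4.
So u[1588] = u[1 + ((1588-1) mod 4)] = u[4] = 16.

16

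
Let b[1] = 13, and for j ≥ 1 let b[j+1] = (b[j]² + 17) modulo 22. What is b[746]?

20

We have b[1] = 13,  b[2] = 10,  b[3] = 7,  b[4] = 0,  b[5] = 17,  b[6] = 20,  b[7] = 21,  b[8] = 18,  b[9] = 11,  b[10] = 6,  b[11] = 9,  b[12] = 10.
Since b[12] = b[2] = 10, the sequence is eventually periodic: after a pre-period of length 1 it cycles with period 10.
For j ≥ 2, b[j] depends only on (j - 2) mod 10. (746 - 2) mod 10 = 4, so b[746] = b[6] = 20.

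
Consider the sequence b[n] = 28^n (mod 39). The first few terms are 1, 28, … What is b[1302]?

25

Listing terms: b[0] = 1, b[1] = 28, b[2] = 4, b[3] = 34, b[4] = 16, b[5] = 19, b[6] = 25, b[7] = 37, b[8] = 22, b[9] = 31, b[10] = 10, b[11] = 7, b[12] = 1.
The sequence repeats with period 12.
(1302 - 0) mod 12 = 6, so b[1302] = b[6] = 25.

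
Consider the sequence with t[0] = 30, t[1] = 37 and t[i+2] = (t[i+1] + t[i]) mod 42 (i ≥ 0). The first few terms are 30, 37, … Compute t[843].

8

Listing terms: t[0] = 30, t[1] = 37, t[2] = 25, t[3] = 20, t[4] = 3, t[5] = 23, t[6] = 26, t[7] = 7, t[8] = 33, t[9] = 40, t[10] = 31, t[11] = 29, t[12] = 18, t[13] = 5, t[14] = 23, t[15] = 28, t[16] = 9, t[17] = 37, t[18] = 4, t[19] = 41, t[20] = 3, t[21] = 2, t[22] = 5, t[23] = 7, t[24] = 12, t[25] = 19, t[26] = 31, t[27] = 8, t[28] = 39, t[29] = 5, t[30] = 2, t[31] = 7, t[32] = 9, t[33] = 16, t[34] = 25, t[35] = 41, t[36] = 24, t[37] = 23, t[38] = 5, t[39] = 28, t[40] = 33, t[41] = 19, t[42] = 10, t[43] = 29, t[44] = 39, t[45] = 26, t[46] = 23, t[47] = 7, t[48] = 30, t[49] = 37.
The sequence repeats with period 48.
(843 - 0) mod 48 = 27, so t[843] = t[27] = 8.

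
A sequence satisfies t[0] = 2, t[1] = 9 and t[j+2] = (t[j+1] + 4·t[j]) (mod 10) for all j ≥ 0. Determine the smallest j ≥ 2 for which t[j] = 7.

2

Computing terms: t[0] = 2; t[1] = 9; t[2] = 7; t[3] = 3; t[4] = 1; t[5] = 3; t[6] = 7; t[7] = 9; t[8] = 7.
Since (t[7], t[8]) = (t[1], t[2]) = (9, 7) (two consecutive terms determine the rest), the sequence is eventually periodic: after a pre-period of length 1 it cycles with period 6.
The value 7 first appears (with j ≥ 2) at t[2].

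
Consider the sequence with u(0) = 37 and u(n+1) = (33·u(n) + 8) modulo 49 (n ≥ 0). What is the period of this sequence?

Computing terms: u(0) = 37; u(1) = 4; u(2) = 42; u(3) = 22; u(4) = 48; u(5) = 24; u(6) = 16; u(7) = 46; u(8) = 7; u(9) = 43; u(10) = 6; u(11) = 10; u(12) = 44; u(13) = 39; u(14) = 21; u(15) = 15; u(16) = 13; u(17) = 45; u(18) = 23; u(19) = 32; u(20) = 35; u(21) = 36; u(22) = 20; u(23) = 31; u(24) = 2; u(25) = 25; u(26) = 0; u(27) = 8; u(28) = 27; u(29) = 17; u(30) = 30; u(31) = 18; u(32) = 14; u(33) = 29; u(34) = 34; u(35) = 3; u(36) = 9; u(37) = 11; u(38) = 28; u(39) = 1; u(40) = 41; u(41) = 38; u(42) = 37.
The sequence repeats with period 42.

42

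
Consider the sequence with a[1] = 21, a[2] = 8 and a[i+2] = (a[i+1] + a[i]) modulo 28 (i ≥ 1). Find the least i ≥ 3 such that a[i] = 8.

Listing terms: a[1] = 21, a[2] = 8, a[3] = 1, a[4] = 9, a[5] = 10, a[6] = 19, a[7] = 1, a[8] = 20, a[9] = 21, a[10] = 13, a[11] = 6, a[12] = 19, a[13] = 25, a[14] = 16, a[15] = 13, a[16] = 1, a[17] = 14, a[18] = 15, a[19] = 1, a[20] = 16, a[21] = 17, a[22] = 5, a[23] = 22, a[24] = 27, a[25] = 21, a[26] = 20, a[27] = 13, a[28] = 5, a[29] = 18, a[30] = 23, a[31] = 13, a[32] = 8, a[33] = 21, a[34] = 1, a[35] = 22, a[36] = 23, a[37] = 17, a[38] = 12, a[39] = 1, a[40] = 13, a[41] = 14, a[42] = 27, a[43] = 13, a[44] = 12, a[45] = 25, a[46] = 9, a[47] = 6, a[48] = 15, a[49] = 21, a[50] = 8.
Since (a[49], a[50]) = (a[1], a[2]) = (21, 8) (two consecutive terms determine the rest), the sequence is periodic with period 48.
The value 8 first appears (with i ≥ 3) at a[32].

32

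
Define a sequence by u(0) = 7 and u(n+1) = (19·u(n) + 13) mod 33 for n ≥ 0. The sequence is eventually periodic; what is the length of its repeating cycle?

30

Computing terms: u(0) = 7,  u(1) = 14,  u(2) = 15,  u(3) = 1,  u(4) = 32,  u(5) = 27,  u(6) = 31,  u(7) = 8,  u(8) = 0,  u(9) = 13,  u(10) = 29,  u(11) = 3,  u(12) = 4,  u(13) = 23,  u(14) = 21,  u(15) = 16,  u(16) = 20,  u(17) = 30,  u(18) = 22,  u(19) = 2,  u(20) = 18,  u(21) = 25,  u(22) = 26,  u(23) = 12,  u(24) = 10,  u(25) = 5,  u(26) = 9,  u(27) = 19,  u(28) = 11,  u(29) = 24,  u(30) = 7.
Since u(30) = u(0) = 7, the sequence is periodic with period 30.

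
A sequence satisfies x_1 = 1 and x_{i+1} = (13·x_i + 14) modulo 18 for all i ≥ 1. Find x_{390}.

We have x_1 = 1,  x_2 = 9,  x_3 = 5,  x_4 = 7,  x_5 = 15,  x_6 = 11,  x_7 = 13,  x_8 = 3,  x_9 = 17,  x_{10} = 1.
The sequence repeats with period 9.
(390 - 1) mod 9 = 2, so x_{390} = x_3 = 5.

5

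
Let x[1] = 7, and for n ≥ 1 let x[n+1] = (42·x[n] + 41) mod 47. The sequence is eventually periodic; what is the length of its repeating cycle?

23

x[1] = 7; x[2] = 6; x[3] = 11; x[4] = 33; x[5] = 17; x[6] = 3; x[7] = 26; x[8] = 5; x[9] = 16; x[10] = 8; x[11] = 1; x[12] = 36; x[13] = 2; x[14] = 31; x[15] = 27; x[16] = 0; x[17] = 41; x[18] = 24; x[19] = 15; x[20] = 13; x[21] = 23; x[22] = 20; x[23] = 35; x[24] = 7.
The sequence repeats with period 23.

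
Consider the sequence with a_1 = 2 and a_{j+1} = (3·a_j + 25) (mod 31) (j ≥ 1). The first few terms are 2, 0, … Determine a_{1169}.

We have a_1 = 2,  a_2 = 0,  a_3 = 25,  a_4 = 7,  a_5 = 15,  a_6 = 8,  a_7 = 18,  a_8 = 17,  a_9 = 14,  a_{10} = 5,  a_{11} = 9,  a_{12} = 21,  a_{13} = 26,  a_{14} = 10,  a_{15} = 24,  a_{16} = 4,  a_{17} = 6,  a_{18} = 12,  a_{19} = 30,  a_{20} = 22,  a_{21} = 29,  a_{22} = 19,  a_{23} = 20,  a_{24} = 23,  a_{25} = 1,  a_{26} = 28,  a_{27} = 16,  a_{28} = 11,  a_{29} = 27,  a_{30} = 13,  a_{31} = 2.
The sequence repeats with period 30.
So a_{1169} = a_{1 + ((1169-1) mod 30)} = a_{29} = 27.

27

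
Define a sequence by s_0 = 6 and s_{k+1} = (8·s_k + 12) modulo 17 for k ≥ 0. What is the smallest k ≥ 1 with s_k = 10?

We have s_0 = 6, s_1 = 9, s_2 = 16, s_3 = 4, s_4 = 10, s_5 = 7, s_6 = 0, s_7 = 12, s_8 = 6.
The sequence repeats with period 8.
The value 10 first appears (with k ≥ 1) at s_4.

4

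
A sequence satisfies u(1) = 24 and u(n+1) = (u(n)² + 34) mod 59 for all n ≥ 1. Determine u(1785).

u(1) = 24, u(2) = 20, u(3) = 21, u(4) = 3, u(5) = 43, u(6) = 54, u(7) = 0, u(8) = 34, u(9) = 10, u(10) = 16, u(11) = 54.
Since u(11) = u(6) = 54, the sequence is eventually periodic: after a pre-period of length 5 it cycles with period 5.
For n ≥ 6, u(n) depends only on (n - 6) mod 5. (1785 - 6) mod 5 = 4, so u(1785) = u(10) = 16.

16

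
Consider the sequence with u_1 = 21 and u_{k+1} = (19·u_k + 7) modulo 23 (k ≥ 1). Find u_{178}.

Listing terms: u_1 = 21; u_2 = 15; u_3 = 16; u_4 = 12; u_5 = 5; u_6 = 10; u_7 = 13; u_8 = 1; u_9 = 3; u_{10} = 18; u_{11} = 4; u_{12} = 14; u_{13} = 20; u_{14} = 19; u_{15} = 0; u_{16} = 7; u_{17} = 2; u_{18} = 22; u_{19} = 11; u_{20} = 9; u_{21} = 17; u_{22} = 8; u_{23} = 21.
The sequence repeats with period 22.
(178 - 1) mod 22 = 1, so u_{178} = u_2 = 15.

15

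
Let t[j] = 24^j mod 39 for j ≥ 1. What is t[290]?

t[1] = 24, t[2] = 30, t[3] = 18, t[4] = 3, t[5] = 33, t[6] = 12, t[7] = 15, t[8] = 9, t[9] = 21, t[10] = 36, t[11] = 6, t[12] = 27, t[13] = 24.
The sequence repeats with period 12.
(290 - 1) mod 12 = 1, so t[290] = t[2] = 30.

30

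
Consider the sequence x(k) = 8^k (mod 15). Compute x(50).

4

We have x(0) = 1; x(1) = 8; x(2) = 4; x(3) = 2; x(4) = 1.
Since x(4) = x(0) = 1, the sequence is periodic with period 4.
(50 - 0) mod 4 = 2, so x(50) = x(2) = 4.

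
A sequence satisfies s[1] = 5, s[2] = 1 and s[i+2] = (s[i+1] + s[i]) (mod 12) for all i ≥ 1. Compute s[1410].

We have s[1] = 5,  s[2] = 1,  s[3] = 6,  s[4] = 7,  s[5] = 1,  s[6] = 8,  s[7] = 9,  s[8] = 5,  s[9] = 2,  s[10] = 7,  s[11] = 9,  s[12] = 4,  s[13] = 1,  s[14] = 5,  s[15] = 6,  s[16] = 11,  s[17] = 5,  s[18] = 4,  s[19] = 9,  s[20] = 1,  s[21] = 10,  s[22] = 11,  s[23] = 9,  s[24] = 8,  s[25] = 5,  s[26] = 1.
Since (s[25], s[26]) = (s[1], s[2]) = (5, 1) (two consecutive terms determine the rest), the sequence is periodic with period 24.
So s[1410] = s[1 + ((1410-1) mod 24)] = s[18] = 4.

4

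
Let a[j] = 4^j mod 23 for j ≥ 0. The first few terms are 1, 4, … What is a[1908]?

We have a[0] = 1, a[1] = 4, a[2] = 16, a[3] = 18, a[4] = 3, a[5] = 12, a[6] = 2, a[7] = 8, a[8] = 9, a[9] = 13, a[10] = 6, a[11] = 1.
The sequence repeats with period 11.
(1908 - 0) mod 11 = 5, so a[1908] = a[5] = 12.

12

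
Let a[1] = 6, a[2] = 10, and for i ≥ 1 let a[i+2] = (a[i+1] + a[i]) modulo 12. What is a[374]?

a[1] = 6,  a[2] = 10,  a[3] = 4,  a[4] = 2,  a[5] = 6,  a[6] = 8,  a[7] = 2,  a[8] = 10,  a[9] = 0,  a[10] = 10,  a[11] = 10,  a[12] = 8,  a[13] = 6,  a[14] = 2,  a[15] = 8,  a[16] = 10,  a[17] = 6,  a[18] = 4,  a[19] = 10,  a[20] = 2,  a[21] = 0,  a[22] = 2,  a[23] = 2,  a[24] = 4,  a[25] = 6,  a[26] = 10.
Since (a[25], a[26]) = (a[1], a[2]) = (6, 10) (two consecutive terms determine the rest), the sequence is periodic with period 24.
(374 - 1) mod 24 = 13, so a[374] = a[14] = 2.

2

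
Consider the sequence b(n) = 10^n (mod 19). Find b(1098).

1

Computing terms: b(0) = 1, b(1) = 10, b(2) = 5, b(3) = 12, b(4) = 6, b(5) = 3, b(6) = 11, b(7) = 15, b(8) = 17, b(9) = 18, b(10) = 9, b(11) = 14, b(12) = 7, b(13) = 13, b(14) = 16, b(15) = 8, b(16) = 4, b(17) = 2, b(18) = 1.
Since b(18) = b(0) = 1, the sequence is periodic with period 18.
(1098 - 0) mod 18 = 0, so b(1098) = b(0) = 1.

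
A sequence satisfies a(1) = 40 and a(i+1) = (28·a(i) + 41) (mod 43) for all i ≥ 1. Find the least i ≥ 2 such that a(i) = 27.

Computing terms: a(1) = 40,  a(2) = 0,  a(3) = 41,  a(4) = 28,  a(5) = 8,  a(6) = 7,  a(7) = 22,  a(8) = 12,  a(9) = 33,  a(10) = 19,  a(11) = 14,  a(12) = 3,  a(13) = 39,  a(14) = 15,  a(15) = 31,  a(16) = 6,  a(17) = 37,  a(18) = 2,  a(19) = 11,  a(20) = 5,  a(21) = 9,  a(22) = 35,  a(23) = 32,  a(24) = 34,  a(25) = 4,  a(26) = 24,  a(27) = 25,  a(28) = 10,  a(29) = 20,  a(30) = 42,  a(31) = 13,  a(32) = 18,  a(33) = 29,  a(34) = 36,  a(35) = 17,  a(36) = 1,  a(37) = 26,  a(38) = 38,  a(39) = 30,  a(40) = 21,  a(41) = 27,  a(42) = 23,  a(43) = 40.
The sequence repeats with period 42.
The value 27 first appears (with i ≥ 2) at a(41).

41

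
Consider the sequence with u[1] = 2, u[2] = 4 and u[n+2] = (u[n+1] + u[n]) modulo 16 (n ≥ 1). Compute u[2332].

10

We have u[1] = 2; u[2] = 4; u[3] = 6; u[4] = 10; u[5] = 0; u[6] = 10; u[7] = 10; u[8] = 4; u[9] = 14; u[10] = 2; u[11] = 0; u[12] = 2; u[13] = 2; u[14] = 4.
The sequence repeats with period 12.
So u[2332] = u[1 + ((2332-1) mod 12)] = u[4] = 10.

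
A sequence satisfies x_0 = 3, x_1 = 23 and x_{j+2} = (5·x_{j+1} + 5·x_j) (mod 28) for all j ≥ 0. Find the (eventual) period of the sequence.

24

Computing terms: x_0 = 3; x_1 = 23; x_2 = 18; x_3 = 9; x_4 = 23; x_5 = 20; x_6 = 19; x_7 = 27; x_8 = 6; x_9 = 25; x_{10} = 15; x_{11} = 4; x_{12} = 11; x_{13} = 19; x_{14} = 10; x_{15} = 5; x_{16} = 19; x_{17} = 8; x_{18} = 23; x_{19} = 15; x_{20} = 22; x_{21} = 17; x_{22} = 27; x_{23} = 24; x_{24} = 3; x_{25} = 23.
The sequence repeats with period 24.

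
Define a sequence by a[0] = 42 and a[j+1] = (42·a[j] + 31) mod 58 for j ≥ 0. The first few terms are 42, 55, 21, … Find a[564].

a[0] = 42; a[1] = 55; a[2] = 21; a[3] = 43; a[4] = 39; a[5] = 45; a[6] = 7; a[7] = 35; a[8] = 51; a[9] = 27; a[10] = 5; a[11] = 9; a[12] = 3; a[13] = 41; a[14] = 13; a[15] = 55.
Since a[15] = a[1] = 55, the sequence is eventually periodic: after a pre-period of length 1 it cycles with period 14.
For j ≥ 1, a[j] depends only on (j - 1) mod 14. (564 - 1) mod 14 = 3, so a[564] = a[4] = 39.

39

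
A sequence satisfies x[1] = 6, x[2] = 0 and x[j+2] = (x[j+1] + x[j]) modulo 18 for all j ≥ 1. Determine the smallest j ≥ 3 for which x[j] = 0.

6

We have x[1] = 6; x[2] = 0; x[3] = 6; x[4] = 6; x[5] = 12; x[6] = 0; x[7] = 12; x[8] = 12; x[9] = 6; x[10] = 0.
Since (x[9], x[10]) = (x[1], x[2]) = (6, 0) (two consecutive terms determine the rest), the sequence is periodic with period 8.
The value 0 first appears (with j ≥ 3) at x[6].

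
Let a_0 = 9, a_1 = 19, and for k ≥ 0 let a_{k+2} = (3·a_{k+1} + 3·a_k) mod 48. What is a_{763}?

3

Computing terms: a_0 = 9; a_1 = 19; a_2 = 36; a_3 = 21; a_4 = 27; a_5 = 0; a_6 = 33; a_7 = 3; a_8 = 12; a_9 = 45; a_{10} = 27; a_{11} = 24; a_{12} = 9; a_{13} = 3; a_{14} = 36; a_{15} = 21.
Since (a_{14}, a_{15}) = (a_2, a_3) = (36, 21) (two consecutive terms determine the rest), the sequence is eventually periodic: after a pre-period of length 2 it cycles with period 12.
For k ≥ 2, a_k depends only on (k - 2) mod 12. (763 - 2) mod 12 = 5, so a_{763} = a_7 = 3.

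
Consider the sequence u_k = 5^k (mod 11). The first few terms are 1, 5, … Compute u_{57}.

Computing terms: u_0 = 1; u_1 = 5; u_2 = 3; u_3 = 4; u_4 = 9; u_5 = 1.
The sequence repeats with period 5.
(57 - 0) mod 5 = 2, so u_{57} = u_2 = 3.

3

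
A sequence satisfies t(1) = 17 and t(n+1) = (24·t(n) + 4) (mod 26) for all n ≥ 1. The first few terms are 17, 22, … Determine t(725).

18

t(1) = 17, t(2) = 22, t(3) = 12, t(4) = 6, t(5) = 18, t(6) = 20, t(7) = 16, t(8) = 24, t(9) = 8, t(10) = 14, t(11) = 2, t(12) = 0, t(13) = 4, t(14) = 22.
Since t(14) = t(2) = 22, the sequence is eventually periodic: after a pre-period of length 1 it cycles with period 12.
For n ≥ 2, t(n) depends only on (n - 2) mod 12. (725 - 2) mod 12 = 3, so t(725) = t(5) = 18.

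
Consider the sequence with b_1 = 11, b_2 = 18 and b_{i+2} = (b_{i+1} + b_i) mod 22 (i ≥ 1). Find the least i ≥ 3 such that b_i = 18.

20

Listing terms: b_1 = 11,  b_2 = 18,  b_3 = 7,  b_4 = 3,  b_5 = 10,  b_6 = 13,  b_7 = 1,  b_8 = 14,  b_9 = 15,  b_{10} = 7,  b_{11} = 0,  b_{12} = 7,  b_{13} = 7,  b_{14} = 14,  b_{15} = 21,  b_{16} = 13,  b_{17} = 12,  b_{18} = 3,  b_{19} = 15,  b_{20} = 18,  b_{21} = 11,  b_{22} = 7,  b_{23} = 18,  b_{24} = 3,  b_{25} = 21,  b_{26} = 2,  b_{27} = 1,  b_{28} = 3,  b_{29} = 4,  b_{30} = 7,  b_{31} = 11,  b_{32} = 18.
The sequence repeats with period 30.
The value 18 first appears (with i ≥ 3) at b_{20}.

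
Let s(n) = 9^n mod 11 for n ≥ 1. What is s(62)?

4

We have s(1) = 9,  s(2) = 4,  s(3) = 3,  s(4) = 5,  s(5) = 1,  s(6) = 9.
The sequence repeats with period 5.
(62 - 1) mod 5 = 1, so s(62) = s(2) = 4.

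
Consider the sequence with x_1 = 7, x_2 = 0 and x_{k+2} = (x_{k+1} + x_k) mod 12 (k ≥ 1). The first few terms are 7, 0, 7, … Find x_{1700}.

x_1 = 7,  x_2 = 0,  x_3 = 7,  x_4 = 7,  x_5 = 2,  x_6 = 9,  x_7 = 11,  x_8 = 8,  x_9 = 7,  x_{10} = 3,  x_{11} = 10,  x_{12} = 1,  x_{13} = 11,  x_{14} = 0,  x_{15} = 11,  x_{16} = 11,  x_{17} = 10,  x_{18} = 9,  x_{19} = 7,  x_{20} = 4,  x_{21} = 11,  x_{22} = 3,  x_{23} = 2,  x_{24} = 5,  x_{25} = 7,  x_{26} = 0.
The sequence repeats with period 24.
So x_{1700} = x_{1 + ((1700-1) mod 24)} = x_{20} = 4.

4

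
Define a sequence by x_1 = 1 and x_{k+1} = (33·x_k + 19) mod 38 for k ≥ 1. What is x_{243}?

Listing terms: x_1 = 1; x_2 = 14; x_3 = 25; x_4 = 8; x_5 = 17; x_6 = 10; x_7 = 7; x_8 = 22; x_9 = 23; x_{10} = 18; x_{11} = 5; x_{12} = 32; x_{13} = 11; x_{14} = 2; x_{15} = 9; x_{16} = 12; x_{17} = 35; x_{18} = 34; x_{19} = 1.
The sequence repeats with period 18.
(243 - 1) mod 18 = 8, so x_{243} = x_9 = 23.

23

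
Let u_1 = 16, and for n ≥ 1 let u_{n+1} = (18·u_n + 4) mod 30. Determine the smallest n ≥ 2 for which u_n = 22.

Listing terms: u_1 = 16; u_2 = 22; u_3 = 10; u_4 = 4; u_5 = 16.
Since u_5 = u_1 = 16, the sequence is periodic with period 4.
The value 22 first appears (with n ≥ 2) at u_2.

2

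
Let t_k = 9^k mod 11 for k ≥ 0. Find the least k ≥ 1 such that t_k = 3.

Listing terms: t_0 = 1; t_1 = 9; t_2 = 4; t_3 = 3; t_4 = 5; t_5 = 1.
The sequence repeats with period 5.
The value 3 first appears (with k ≥ 1) at t_3.

3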